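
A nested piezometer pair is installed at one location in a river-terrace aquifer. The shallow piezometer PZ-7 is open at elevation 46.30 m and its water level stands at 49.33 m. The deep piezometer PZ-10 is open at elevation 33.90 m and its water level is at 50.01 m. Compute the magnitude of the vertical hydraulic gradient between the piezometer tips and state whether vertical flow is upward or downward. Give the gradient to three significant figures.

Total head at PZ-7: h = 49.33 m (water level in the standpipe).
Total head at PZ-10: h = 50.01 m.
Δh = h(PZ-7) − h(PZ-10) = 49.33 − 50.01 = -0.68 m.
Vertical separation Δz = 46.30 − 33.90 = 12.40 m.
|i_v| = |Δh| / Δz = 0.68 / 12.40 = 0.0548.
Head is higher in the deep piezometer, so vertical flow is upward (discharge condition).

|i_v| ≈ 0.0548; vertical flow is upward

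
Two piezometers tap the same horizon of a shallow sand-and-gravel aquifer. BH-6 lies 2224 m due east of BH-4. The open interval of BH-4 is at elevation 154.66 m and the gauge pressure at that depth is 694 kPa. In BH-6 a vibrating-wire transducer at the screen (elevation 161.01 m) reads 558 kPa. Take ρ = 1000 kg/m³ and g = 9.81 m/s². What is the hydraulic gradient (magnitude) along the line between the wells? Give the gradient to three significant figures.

i ≈ 0.00338

Pressure head at BH-4: ψ = P/(ρg) = 694×1000 / (1000 × 9.81) = 70.74 m.
Total head at BH-4: h = z + ψ = 154.66 + 70.74 = 225.40 m.
Pressure head at BH-6: ψ = P/(ρg) = 558×1000 / (1000 × 9.81) = 56.88 m.
Total head at BH-6: h = z + ψ = 161.01 + 56.88 = 217.89 m.
Head difference: h(BH-4) − h(BH-6) = 225.40 − 217.89 = 7.51 m.
Hydraulic gradient: i = |Δh| / L = 7.51 / 2224 = 0.00338.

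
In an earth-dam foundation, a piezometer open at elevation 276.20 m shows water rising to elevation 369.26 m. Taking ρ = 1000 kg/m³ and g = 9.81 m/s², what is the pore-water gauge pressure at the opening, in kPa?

Pressure head ψ = h − z = 369.26 − 276.20 = 93.06 m.
P = ρgψ = 1000 × 9.81 × 93.06 = 912919 Pa ≈ 913 kPa.

P ≈ 913 kPa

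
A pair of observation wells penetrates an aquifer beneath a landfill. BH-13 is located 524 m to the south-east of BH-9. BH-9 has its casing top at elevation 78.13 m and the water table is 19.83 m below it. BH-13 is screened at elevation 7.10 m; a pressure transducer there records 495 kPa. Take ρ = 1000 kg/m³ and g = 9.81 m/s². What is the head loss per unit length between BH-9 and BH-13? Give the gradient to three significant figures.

i ≈ 0.00141 m/m

Total head at BH-9: h = 78.13 − 19.83 = 58.30 m.
Pressure head at BH-13: ψ = P/(ρg) = 495×1000 / (1000 × 9.81) = 50.46 m.
Total head at BH-13: h = z + ψ = 7.10 + 50.46 = 57.56 m.
Head difference: h(BH-9) − h(BH-13) = 58.30 − 57.56 = 0.74 m.
Hydraulic gradient: i = |Δh| / L = 0.74 / 524 = 0.00141.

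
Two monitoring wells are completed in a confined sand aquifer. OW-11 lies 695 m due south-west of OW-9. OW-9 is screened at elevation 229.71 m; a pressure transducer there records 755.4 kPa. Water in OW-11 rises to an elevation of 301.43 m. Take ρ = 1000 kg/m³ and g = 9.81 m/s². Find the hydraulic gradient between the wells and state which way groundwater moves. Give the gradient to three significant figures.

i ≈ 0.00760; groundwater flows toward the south-west

Pressure head at OW-9: ψ = P/(ρg) = 755.4×1000 / (1000 × 9.81) = 77.00 m.
Total head at OW-9: h = z + ψ = 229.71 + 77.00 = 306.71 m.
Total head at OW-11: h = 301.43 m (water level in the piezometer is the total head).
Head difference: h(OW-9) − h(OW-11) = 306.71 − 301.43 = 5.28 m.
Hydraulic gradient: i = |Δh| / L = 5.28 / 695 = 0.00760.
Flow is from higher to lower head: from OW-9 toward OW-11, i.e. toward the south-west.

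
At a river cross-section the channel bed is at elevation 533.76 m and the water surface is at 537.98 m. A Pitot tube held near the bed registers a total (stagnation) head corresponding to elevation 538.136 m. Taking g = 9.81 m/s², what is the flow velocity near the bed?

Near the bed, under hydrostatic conditions, the piezometric head (z + ψ) equals the free-surface elevation, 537.98 m.
Velocity head = total − piezometric = 538.136 − 537.98 = 0.156 m.
v = √(2g·h_v) = √(2 × 9.81 × 0.156) = 1.75 m/s.

v ≈ 1.75 m/s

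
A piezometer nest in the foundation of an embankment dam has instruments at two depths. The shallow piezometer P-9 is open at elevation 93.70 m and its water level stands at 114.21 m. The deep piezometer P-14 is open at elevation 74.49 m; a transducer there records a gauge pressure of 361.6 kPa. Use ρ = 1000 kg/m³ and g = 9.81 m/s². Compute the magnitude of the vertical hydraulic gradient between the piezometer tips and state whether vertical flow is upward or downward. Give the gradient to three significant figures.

|i_v| ≈ 0.149; vertical flow is downward

Total head at P-9: h = 114.21 m (water level in the standpipe).
Pressure head at P-14: ψ = P/(ρg) = 361.6×1000 / (1000 × 9.81) = 36.86 m.
Total head at P-14: h = z + ψ = 74.49 + 36.86 = 111.35 m.
Δh = h(P-9) − h(P-14) = 114.21 − 111.35 = 2.86 m.
Vertical separation Δz = 93.70 − 74.49 = 19.21 m.
|i_v| = |Δh| / Δz = 2.86 / 19.21 = 0.149.
Head is higher in the shallow piezometer, so vertical flow is downward (recharge condition).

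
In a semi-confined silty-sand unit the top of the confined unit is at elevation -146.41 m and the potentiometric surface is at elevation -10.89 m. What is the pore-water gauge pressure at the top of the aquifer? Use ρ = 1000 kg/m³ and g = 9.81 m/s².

Pressure head at the aquifer top: ψ = h − z = -10.89 − (-146.41) = 135.52 m.
P = ρgψ = 1000 × 9.81 × 135.52 = 1329451 Pa ≈ 1330 kPa.

P ≈ 1330 kPa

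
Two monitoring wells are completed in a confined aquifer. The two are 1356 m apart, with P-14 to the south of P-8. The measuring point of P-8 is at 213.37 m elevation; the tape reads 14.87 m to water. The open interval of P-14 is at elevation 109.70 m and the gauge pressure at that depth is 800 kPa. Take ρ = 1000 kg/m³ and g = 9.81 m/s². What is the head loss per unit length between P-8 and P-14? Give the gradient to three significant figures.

Total head at P-8: h = 213.37 − 14.87 = 198.50 m.
Pressure head at P-14: ψ = P/(ρg) = 800×1000 / (1000 × 9.81) = 81.55 m.
Total head at P-14: h = z + ψ = 109.70 + 81.55 = 191.25 m.
Head difference: h(P-8) − h(P-14) = 198.50 − 191.25 = 7.25 m.
Hydraulic gradient: i = |Δh| / L = 7.25 / 1356 = 0.00535.

i ≈ 0.00535 m/m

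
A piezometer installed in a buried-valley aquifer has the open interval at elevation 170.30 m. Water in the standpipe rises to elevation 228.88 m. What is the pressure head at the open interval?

ψ ≈ 58.58 m

Total head h = 228.88 m (the water-surface elevation in the piezometer).
Pressure head ψ = h − z = 228.88 − 170.30 = 58.58 m.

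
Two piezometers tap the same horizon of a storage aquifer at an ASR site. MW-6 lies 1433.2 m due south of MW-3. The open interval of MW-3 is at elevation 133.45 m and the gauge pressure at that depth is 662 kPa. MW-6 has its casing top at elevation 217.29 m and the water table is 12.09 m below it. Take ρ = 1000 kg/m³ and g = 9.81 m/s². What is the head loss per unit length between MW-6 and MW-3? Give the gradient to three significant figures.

i ≈ 0.00298 m/m

Pressure head at MW-3: ψ = P/(ρg) = 662×1000 / (1000 × 9.81) = 67.48 m.
Total head at MW-3: h = z + ψ = 133.45 + 67.48 = 200.93 m.
Total head at MW-6: h = 217.29 − 12.09 = 205.20 m.
Head difference: h(MW-3) − h(MW-6) = 200.93 − 205.20 = -4.27 m.
Hydraulic gradient: i = |Δh| / L = 4.27 / 1433.2 = 0.00298.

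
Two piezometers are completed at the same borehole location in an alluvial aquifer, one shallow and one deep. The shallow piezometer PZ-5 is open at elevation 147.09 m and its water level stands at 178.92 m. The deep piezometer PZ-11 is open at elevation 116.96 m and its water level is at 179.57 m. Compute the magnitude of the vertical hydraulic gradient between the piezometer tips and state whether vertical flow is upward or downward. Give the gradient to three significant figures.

|i_v| ≈ 0.0216; vertical flow is upward

Total head at PZ-5: h = 178.92 m (water level in the standpipe).
Total head at PZ-11: h = 179.57 m.
Δh = h(PZ-5) − h(PZ-11) = 178.92 − 179.57 = -0.65 m.
Vertical separation Δz = 147.09 − 116.96 = 30.13 m.
|i_v| = |Δh| / Δz = 0.65 / 30.13 = 0.0216.
Head is higher in the deep piezometer, so vertical flow is upward (discharge condition).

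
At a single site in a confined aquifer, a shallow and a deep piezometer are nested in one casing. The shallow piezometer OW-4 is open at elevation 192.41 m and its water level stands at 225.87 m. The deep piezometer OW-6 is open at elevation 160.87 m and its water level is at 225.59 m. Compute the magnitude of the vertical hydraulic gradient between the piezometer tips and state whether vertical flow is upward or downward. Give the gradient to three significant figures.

|i_v| ≈ 0.00888; vertical flow is downward

Total head at OW-4: h = 225.87 m (water level in the standpipe).
Total head at OW-6: h = 225.59 m.
Δh = h(OW-4) − h(OW-6) = 225.87 − 225.59 = 0.28 m.
Vertical separation Δz = 192.41 − 160.87 = 31.54 m.
|i_v| = |Δh| / Δz = 0.28 / 31.54 = 0.00888.
Head is higher in the shallow piezometer, so vertical flow is downward (recharge condition).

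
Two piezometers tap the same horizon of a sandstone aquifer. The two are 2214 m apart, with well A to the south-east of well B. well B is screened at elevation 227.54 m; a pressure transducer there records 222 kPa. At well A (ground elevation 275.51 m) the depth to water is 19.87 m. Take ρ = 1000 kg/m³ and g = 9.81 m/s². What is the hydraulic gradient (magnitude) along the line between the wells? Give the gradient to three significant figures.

Pressure head at well B: ψ = P/(ρg) = 222×1000 / (1000 × 9.81) = 22.63 m.
Total head at well B: h = z + ψ = 227.54 + 22.63 = 250.17 m.
Total head at well A: h = 275.51 − 19.87 = 255.64 m.
Head difference: h(well B) − h(well A) = 250.17 − 255.64 = -5.47 m.
Hydraulic gradient: i = |Δh| / L = 5.47 / 2214 = 0.00247.

i ≈ 0.00247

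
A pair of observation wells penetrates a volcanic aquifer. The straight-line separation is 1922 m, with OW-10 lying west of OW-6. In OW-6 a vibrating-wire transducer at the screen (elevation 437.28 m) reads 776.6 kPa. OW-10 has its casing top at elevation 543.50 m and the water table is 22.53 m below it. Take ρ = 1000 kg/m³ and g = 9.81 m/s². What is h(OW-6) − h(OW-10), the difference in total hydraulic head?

Pressure head at OW-6: ψ = P/(ρg) = 776.6×1000 / (1000 × 9.81) = 79.16 m.
Total head at OW-6: h = z + ψ = 437.28 + 79.16 = 516.44 m.
Total head at OW-10: h = 543.50 − 22.53 = 520.97 m.
Head difference: h(OW-6) − h(OW-10) = 516.44 − 520.97 = -4.53 m.

Δh ≈ -4.53 m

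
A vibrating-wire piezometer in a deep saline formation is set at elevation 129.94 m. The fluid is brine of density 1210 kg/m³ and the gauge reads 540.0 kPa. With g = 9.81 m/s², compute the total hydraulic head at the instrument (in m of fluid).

ψ = P/(ρg) = 540.0×1000 / (1210 × 9.81) = 45.49 m.
h = z + ψ = 129.94 + 45.49 = 175.43 m.

h ≈ 175.43 m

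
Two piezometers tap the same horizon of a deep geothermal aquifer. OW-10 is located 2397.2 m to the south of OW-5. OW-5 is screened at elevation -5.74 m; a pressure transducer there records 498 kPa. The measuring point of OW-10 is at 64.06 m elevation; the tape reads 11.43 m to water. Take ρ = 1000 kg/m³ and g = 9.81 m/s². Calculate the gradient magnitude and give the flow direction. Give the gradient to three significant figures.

i ≈ 0.00317; groundwater flows toward the north

Pressure head at OW-5: ψ = P/(ρg) = 498×1000 / (1000 × 9.81) = 50.76 m.
Total head at OW-5: h = z + ψ = -5.74 + 50.76 = 45.02 m.
Total head at OW-10: h = 64.06 − 11.43 = 52.63 m.
Head difference: h(OW-5) − h(OW-10) = 45.02 − 52.63 = -7.61 m.
Hydraulic gradient: i = |Δh| / L = 7.61 / 2397.2 = 0.00317.
Flow is from higher to lower head: from OW-10 toward OW-5, i.e. toward the north.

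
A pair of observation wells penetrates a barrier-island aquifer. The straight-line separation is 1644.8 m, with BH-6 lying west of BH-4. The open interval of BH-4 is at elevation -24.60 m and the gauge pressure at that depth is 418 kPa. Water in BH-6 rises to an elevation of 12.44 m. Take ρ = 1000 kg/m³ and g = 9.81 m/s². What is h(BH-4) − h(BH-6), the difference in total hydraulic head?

Pressure head at BH-4: ψ = P/(ρg) = 418×1000 / (1000 × 9.81) = 42.61 m.
Total head at BH-4: h = z + ψ = -24.60 + 42.61 = 18.01 m.
Total head at BH-6: h = 12.44 m (water level in the piezometer is the total head).
Head difference: h(BH-4) − h(BH-6) = 18.01 − 12.44 = 5.57 m.

Δh ≈ 5.57 m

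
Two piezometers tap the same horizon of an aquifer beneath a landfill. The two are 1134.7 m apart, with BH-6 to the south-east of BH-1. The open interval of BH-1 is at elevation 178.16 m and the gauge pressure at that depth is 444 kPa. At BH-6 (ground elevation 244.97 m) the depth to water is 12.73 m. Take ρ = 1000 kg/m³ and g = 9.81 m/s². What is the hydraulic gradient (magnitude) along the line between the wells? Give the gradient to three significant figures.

Pressure head at BH-1: ψ = P/(ρg) = 444×1000 / (1000 × 9.81) = 45.26 m.
Total head at BH-1: h = z + ψ = 178.16 + 45.26 = 223.42 m.
Total head at BH-6: h = 244.97 − 12.73 = 232.24 m.
Head difference: h(BH-1) − h(BH-6) = 223.42 − 232.24 = -8.82 m.
Hydraulic gradient: i = |Δh| / L = 8.82 / 1134.7 = 0.00777.

i ≈ 0.00777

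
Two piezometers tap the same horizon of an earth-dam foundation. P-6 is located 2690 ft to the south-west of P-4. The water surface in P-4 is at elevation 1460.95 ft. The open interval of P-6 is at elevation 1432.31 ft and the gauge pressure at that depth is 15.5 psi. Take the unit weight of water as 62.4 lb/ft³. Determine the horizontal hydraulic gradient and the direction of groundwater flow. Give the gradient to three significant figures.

i ≈ 0.00265; groundwater flows toward the north-east

Total head at P-4: h = 1460.95 ft (water level in the piezometer is the total head).
Pressure head at P-6: ψ = 144·P/γ = 144 × 15.5 / 62.4 = 35.77 ft.
Total head at P-6: h = z + ψ = 1432.31 + 35.77 = 1468.08 ft.
Head difference: h(P-4) − h(P-6) = 1460.95 − 1468.08 = -7.13 ft.
Hydraulic gradient: i = |Δh| / L = 7.13 / 2690 = 0.00265.
Flow is from higher to lower head: from P-6 toward P-4, i.e. toward the north-east.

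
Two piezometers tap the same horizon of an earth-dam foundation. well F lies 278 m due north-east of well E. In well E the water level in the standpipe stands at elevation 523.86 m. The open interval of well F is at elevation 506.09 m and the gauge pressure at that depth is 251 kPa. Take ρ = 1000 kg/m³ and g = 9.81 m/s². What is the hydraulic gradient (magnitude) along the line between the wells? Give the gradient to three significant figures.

Total head at well E: h = 523.86 m (water level in the piezometer is the total head).
Pressure head at well F: ψ = P/(ρg) = 251×1000 / (1000 × 9.81) = 25.59 m.
Total head at well F: h = z + ψ = 506.09 + 25.59 = 531.68 m.
Head difference: h(well E) − h(well F) = 523.86 − 531.68 = -7.82 m.
Hydraulic gradient: i = |Δh| / L = 7.82 / 278 = 0.0281.

i ≈ 0.0281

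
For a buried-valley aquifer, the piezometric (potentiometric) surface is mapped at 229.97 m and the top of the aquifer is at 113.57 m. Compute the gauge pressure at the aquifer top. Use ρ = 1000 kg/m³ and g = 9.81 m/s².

Pressure head at the aquifer top: ψ = h − z = 229.97 − 113.57 = 116.40 m.
P = ρgψ = 1000 × 9.81 × 116.40 = 1141884 Pa ≈ 1140 kPa.

P ≈ 1140 kPa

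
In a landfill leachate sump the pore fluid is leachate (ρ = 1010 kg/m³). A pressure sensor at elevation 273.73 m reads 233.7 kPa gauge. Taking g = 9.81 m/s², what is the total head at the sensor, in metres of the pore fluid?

h ≈ 297.32 m

ψ = P/(ρg) = 233.7×1000 / (1010 × 9.81) = 23.59 m.
h = z + ψ = 273.73 + 23.59 = 297.32 m.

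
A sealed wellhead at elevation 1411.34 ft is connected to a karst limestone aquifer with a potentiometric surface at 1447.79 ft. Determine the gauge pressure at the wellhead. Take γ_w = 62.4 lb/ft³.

P ≈ 15.8 psi

Head above the cap: Δh = 1447.79 − 1411.34 = 36.45 ft.
P = γΔh/144 = 62.4 × 36.45 / 144 = 15.8 psi.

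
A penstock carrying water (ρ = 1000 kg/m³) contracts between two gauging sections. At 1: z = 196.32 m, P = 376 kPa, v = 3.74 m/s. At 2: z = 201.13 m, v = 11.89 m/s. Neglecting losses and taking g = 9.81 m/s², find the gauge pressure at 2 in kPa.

Pressure head at 1: ψ₁ = P₁/(ρg) = 376×1000 / (1000 × 9.81) = 38.33 m.
Velocity heads: v₁²/2g = 3.74²/19.62 = 0.713 m; v₂²/2g = 11.89²/19.62 = 7.206 m.
Total head H = z₁ + ψ₁ + v₁²/2g = 196.32 + 38.33 + 0.713 = 235.36 m.
ψ₂ = H − z₂ − v₂²/2g = 235.36 − 201.13 − 7.206 = 27.02 m.
P₂ = ρgψ₂ = 1000 × 9.81 × 27.02 ≈ 265 kPa.

P₂ ≈ 265 kPa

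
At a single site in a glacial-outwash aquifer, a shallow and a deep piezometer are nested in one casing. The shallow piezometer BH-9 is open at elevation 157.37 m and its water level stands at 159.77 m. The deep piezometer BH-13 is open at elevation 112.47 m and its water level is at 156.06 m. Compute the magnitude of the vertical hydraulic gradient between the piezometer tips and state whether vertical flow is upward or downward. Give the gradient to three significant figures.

|i_v| ≈ 0.0826; vertical flow is downward

Total head at BH-9: h = 159.77 m (water level in the standpipe).
Total head at BH-13: h = 156.06 m.
Δh = h(BH-9) − h(BH-13) = 159.77 − 156.06 = 3.71 m.
Vertical separation Δz = 157.37 − 112.47 = 44.90 m.
|i_v| = |Δh| / Δz = 3.71 / 44.90 = 0.0826.
Head is higher in the shallow piezometer, so vertical flow is downward (recharge condition).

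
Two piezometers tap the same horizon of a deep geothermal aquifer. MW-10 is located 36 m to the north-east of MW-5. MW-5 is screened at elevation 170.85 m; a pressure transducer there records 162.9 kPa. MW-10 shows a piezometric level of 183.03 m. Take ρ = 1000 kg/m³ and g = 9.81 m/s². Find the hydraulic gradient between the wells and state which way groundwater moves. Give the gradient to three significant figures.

i ≈ 0.123; groundwater flows toward the north-east

Pressure head at MW-5: ψ = P/(ρg) = 162.9×1000 / (1000 × 9.81) = 16.61 m.
Total head at MW-5: h = z + ψ = 170.85 + 16.61 = 187.46 m.
Total head at MW-10: h = 183.03 m (water level in the piezometer is the total head).
Head difference: h(MW-5) − h(MW-10) = 187.46 − 183.03 = 4.43 m.
Hydraulic gradient: i = |Δh| / L = 4.43 / 36 = 0.123.
Flow is from higher to lower head: from MW-5 toward MW-10, i.e. toward the north-east.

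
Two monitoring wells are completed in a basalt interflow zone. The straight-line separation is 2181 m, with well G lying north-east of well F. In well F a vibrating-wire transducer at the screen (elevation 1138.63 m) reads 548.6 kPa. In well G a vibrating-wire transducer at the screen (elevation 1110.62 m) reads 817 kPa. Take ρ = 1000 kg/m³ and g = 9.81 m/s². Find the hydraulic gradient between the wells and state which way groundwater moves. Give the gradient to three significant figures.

Pressure head at well F: ψ = P/(ρg) = 548.6×1000 / (1000 × 9.81) = 55.92 m.
Total head at well F: h = z + ψ = 1138.63 + 55.92 = 1194.55 m.
Pressure head at well G: ψ = P/(ρg) = 817×1000 / (1000 × 9.81) = 83.28 m.
Total head at well G: h = z + ψ = 1110.62 + 83.28 = 1193.90 m.
Head difference: h(well F) − h(well G) = 1194.55 − 1193.90 = 0.65 m.
Hydraulic gradient: i = |Δh| / L = 0.65 / 2181 = 0.000298.
Flow is from higher to lower head: from well F toward well G, i.e. toward the north-east.

i ≈ 0.000298; groundwater flows toward the north-east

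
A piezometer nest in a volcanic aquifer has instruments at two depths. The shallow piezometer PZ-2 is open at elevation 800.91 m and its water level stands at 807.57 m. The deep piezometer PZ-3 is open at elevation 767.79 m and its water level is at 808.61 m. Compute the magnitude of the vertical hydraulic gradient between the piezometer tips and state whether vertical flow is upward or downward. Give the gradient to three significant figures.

|i_v| ≈ 0.0314; vertical flow is upward

Total head at PZ-2: h = 807.57 m (water level in the standpipe).
Total head at PZ-3: h = 808.61 m.
Δh = h(PZ-2) − h(PZ-3) = 807.57 − 808.61 = -1.04 m.
Vertical separation Δz = 800.91 − 767.79 = 33.12 m.
|i_v| = |Δh| / Δz = 1.04 / 33.12 = 0.0314.
Head is higher in the deep piezometer, so vertical flow is upward (discharge condition).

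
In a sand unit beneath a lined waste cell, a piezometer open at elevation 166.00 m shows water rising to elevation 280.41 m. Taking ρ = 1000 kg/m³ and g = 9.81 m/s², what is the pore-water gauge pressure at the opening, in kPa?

Pressure head ψ = h − z = 280.41 − 166.00 = 114.41 m.
P = ρgψ = 1000 × 9.81 × 114.41 = 1122362 Pa ≈ 1120 kPa.

P ≈ 1120 kPa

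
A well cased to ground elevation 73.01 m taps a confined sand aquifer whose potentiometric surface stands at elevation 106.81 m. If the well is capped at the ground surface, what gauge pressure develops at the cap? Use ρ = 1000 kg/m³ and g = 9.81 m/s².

Head above the cap: Δh = 106.81 − 73.01 = 33.80 m.
P = ρgΔh = 1000 × 9.81 × 33.80 = 331578 Pa ≈ 332 kPa.

P ≈ 332 kPa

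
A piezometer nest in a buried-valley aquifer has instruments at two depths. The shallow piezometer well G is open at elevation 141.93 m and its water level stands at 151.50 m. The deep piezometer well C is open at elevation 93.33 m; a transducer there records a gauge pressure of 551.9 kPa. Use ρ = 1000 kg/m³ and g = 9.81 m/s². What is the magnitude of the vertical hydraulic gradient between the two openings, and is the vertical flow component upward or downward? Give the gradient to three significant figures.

|i_v| ≈ 0.0393; vertical flow is downward

Total head at well G: h = 151.50 m (water level in the standpipe).
Pressure head at well C: ψ = P/(ρg) = 551.9×1000 / (1000 × 9.81) = 56.26 m.
Total head at well C: h = z + ψ = 93.33 + 56.26 = 149.59 m.
Δh = h(well G) − h(well C) = 151.50 − 149.59 = 1.91 m.
Vertical separation Δz = 141.93 − 93.33 = 48.60 m.
|i_v| = |Δh| / Δz = 1.91 / 48.60 = 0.0393.
Head is higher in the shallow piezometer, so vertical flow is downward (recharge condition).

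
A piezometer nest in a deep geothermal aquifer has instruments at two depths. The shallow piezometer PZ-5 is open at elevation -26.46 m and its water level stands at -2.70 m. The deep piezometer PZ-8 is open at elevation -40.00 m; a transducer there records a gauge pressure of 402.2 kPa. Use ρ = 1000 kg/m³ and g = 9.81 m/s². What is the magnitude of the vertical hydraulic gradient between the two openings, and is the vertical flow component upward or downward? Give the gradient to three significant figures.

Total head at PZ-5: h = -2.70 m (water level in the standpipe).
Pressure head at PZ-8: ψ = P/(ρg) = 402.2×1000 / (1000 × 9.81) = 41.00 m.
Total head at PZ-8: h = z + ψ = -40.00 + 41.00 = 1.00 m.
Δh = h(PZ-5) − h(PZ-8) = -2.70 − 1.00 = -3.70 m.
Vertical separation Δz = -26.46 − (-40.00) = 13.54 m.
|i_v| = |Δh| / Δz = 3.70 / 13.54 = 0.273.
Head is higher in the deep piezometer, so vertical flow is upward (discharge condition).

|i_v| ≈ 0.273; vertical flow is upward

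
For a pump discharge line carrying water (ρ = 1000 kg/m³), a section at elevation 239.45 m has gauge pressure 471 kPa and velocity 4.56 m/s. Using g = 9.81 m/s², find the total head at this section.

h ≈ 288.52 m

Pressure head ψ = P/(ρg) = 471×1000 / (1000 × 9.81) = 48.01 m.
Velocity head = v²/(2g) = 4.56² / (2 × 9.81) = 1.060 m.
h = z + ψ + v²/(2g) = 239.45 + 48.01 + 1.060 = 288.52 m.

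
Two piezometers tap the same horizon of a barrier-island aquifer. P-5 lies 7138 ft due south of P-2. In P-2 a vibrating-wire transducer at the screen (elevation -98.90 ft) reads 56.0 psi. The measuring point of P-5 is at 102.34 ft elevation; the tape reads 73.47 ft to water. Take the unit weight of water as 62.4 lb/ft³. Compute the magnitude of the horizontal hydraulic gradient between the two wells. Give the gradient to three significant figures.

Pressure head at P-2: ψ = 144·P/γ = 144 × 56.0 / 62.4 = 129.23 ft.
Total head at P-2: h = z + ψ = -98.90 + 129.23 = 30.33 ft.
Total head at P-5: h = 102.34 − 73.47 = 28.87 ft.
Head difference: h(P-2) − h(P-5) = 30.33 − 28.87 = 1.46 ft.
Hydraulic gradient: i = |Δh| / L = 1.46 / 7138 = 0.000205.

i ≈ 0.000205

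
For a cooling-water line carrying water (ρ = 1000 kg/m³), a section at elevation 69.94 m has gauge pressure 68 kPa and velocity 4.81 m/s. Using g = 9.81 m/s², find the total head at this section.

h ≈ 78.05 m

Pressure head ψ = P/(ρg) = 68×1000 / (1000 × 9.81) = 6.93 m.
Velocity head = v²/(2g) = 4.81² / (2 × 9.81) = 1.179 m.
h = z + ψ + v²/(2g) = 69.94 + 6.93 + 1.179 = 78.05 m.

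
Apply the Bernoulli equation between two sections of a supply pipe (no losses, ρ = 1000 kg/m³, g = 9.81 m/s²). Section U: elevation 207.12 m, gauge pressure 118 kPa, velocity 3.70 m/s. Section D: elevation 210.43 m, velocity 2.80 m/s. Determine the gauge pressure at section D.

P₂ ≈ 88.5 kPa

Pressure head at U: ψ₁ = P₁/(ρg) = 118×1000 / (1000 × 9.81) = 12.03 m.
Velocity heads: v₁²/2g = 3.70²/19.62 = 0.698 m; v₂²/2g = 2.80²/19.62 = 0.400 m.
Total head H = z₁ + ψ₁ + v₁²/2g = 207.12 + 12.03 + 0.698 = 219.85 m.
ψ₂ = H − z₂ − v₂²/2g = 219.85 − 210.43 − 0.400 = 9.02 m.
P₂ = ρgψ₂ = 1000 × 9.81 × 9.02 ≈ 88.5 kPa.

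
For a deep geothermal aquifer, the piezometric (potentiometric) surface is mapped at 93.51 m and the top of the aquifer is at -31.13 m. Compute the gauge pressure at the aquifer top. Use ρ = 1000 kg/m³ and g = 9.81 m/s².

P ≈ 1220 kPa

Pressure head at the aquifer top: ψ = h − z = 93.51 − (-31.13) = 124.64 m.
P = ρgψ = 1000 × 9.81 × 124.64 = 1222718 Pa ≈ 1220 kPa.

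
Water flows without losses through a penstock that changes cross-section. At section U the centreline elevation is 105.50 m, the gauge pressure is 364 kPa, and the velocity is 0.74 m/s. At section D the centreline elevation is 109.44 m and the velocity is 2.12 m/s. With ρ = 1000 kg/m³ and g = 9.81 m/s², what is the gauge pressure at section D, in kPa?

P₂ ≈ 323 kPa

Pressure head at U: ψ₁ = P₁/(ρg) = 364×1000 / (1000 × 9.81) = 37.10 m.
Velocity heads: v₁²/2g = 0.74²/19.62 = 0.028 m; v₂²/2g = 2.12²/19.62 = 0.229 m.
Total head H = z₁ + ψ₁ + v₁²/2g = 105.50 + 37.10 + 0.028 = 142.63 m.
ψ₂ = H − z₂ − v₂²/2g = 142.63 − 109.44 − 0.229 = 32.96 m.
P₂ = ρgψ₂ = 1000 × 9.81 × 32.96 ≈ 323 kPa.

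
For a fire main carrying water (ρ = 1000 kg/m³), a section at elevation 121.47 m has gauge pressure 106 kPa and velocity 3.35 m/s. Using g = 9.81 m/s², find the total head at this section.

Pressure head ψ = P/(ρg) = 106×1000 / (1000 × 9.81) = 10.81 m.
Velocity head = v²/(2g) = 3.35² / (2 × 9.81) = 0.572 m.
h = z + ψ + v²/(2g) = 121.47 + 10.81 + 0.572 = 132.85 m.

h ≈ 132.85 m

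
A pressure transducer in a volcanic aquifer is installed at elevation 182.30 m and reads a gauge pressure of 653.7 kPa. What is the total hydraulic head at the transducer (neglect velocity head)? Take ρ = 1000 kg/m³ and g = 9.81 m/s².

ψ = P/(ρg) = 653.7×1000 / (1000 × 9.81) = 66.64 m.
h = z + ψ = 182.30 + 66.64 = 248.94 m.

h ≈ 248.94 m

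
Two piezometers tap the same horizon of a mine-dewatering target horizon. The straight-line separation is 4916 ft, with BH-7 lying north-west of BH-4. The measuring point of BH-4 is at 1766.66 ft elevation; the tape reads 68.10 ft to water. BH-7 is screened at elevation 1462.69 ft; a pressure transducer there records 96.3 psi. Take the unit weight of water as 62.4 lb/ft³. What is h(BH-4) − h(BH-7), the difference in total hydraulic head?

Δh ≈ 13.64 ft

Total head at BH-4: h = 1766.66 − 68.10 = 1698.56 ft.
Pressure head at BH-7: ψ = 144·P/γ = 144 × 96.3 / 62.4 = 222.23 ft.
Total head at BH-7: h = z + ψ = 1462.69 + 222.23 = 1684.92 ft.
Head difference: h(BH-4) − h(BH-7) = 1698.56 − 1684.92 = 13.64 ft.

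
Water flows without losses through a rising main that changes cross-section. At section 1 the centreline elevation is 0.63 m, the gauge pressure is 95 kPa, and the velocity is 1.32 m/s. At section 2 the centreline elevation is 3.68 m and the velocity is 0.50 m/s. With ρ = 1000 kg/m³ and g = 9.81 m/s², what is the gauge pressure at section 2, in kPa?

P₂ ≈ 65.8 kPa

Pressure head at 1: ψ₁ = P₁/(ρg) = 95×1000 / (1000 × 9.81) = 9.68 m.
Velocity heads: v₁²/2g = 1.32²/19.62 = 0.089 m; v₂²/2g = 0.50²/19.62 = 0.013 m.
Total head H = z₁ + ψ₁ + v₁²/2g = 0.63 + 9.68 + 0.089 = 10.40 m.
ψ₂ = H − z₂ − v₂²/2g = 10.40 − 3.68 − 0.013 = 6.71 m.
P₂ = ρgψ₂ = 1000 × 9.81 × 6.71 ≈ 65.8 kPa.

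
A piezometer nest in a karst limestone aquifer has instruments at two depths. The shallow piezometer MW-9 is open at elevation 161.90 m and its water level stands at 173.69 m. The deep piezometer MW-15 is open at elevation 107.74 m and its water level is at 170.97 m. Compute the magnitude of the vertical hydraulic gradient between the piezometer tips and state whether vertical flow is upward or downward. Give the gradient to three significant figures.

|i_v| ≈ 0.0502; vertical flow is downward

Total head at MW-9: h = 173.69 m (water level in the standpipe).
Total head at MW-15: h = 170.97 m.
Δh = h(MW-9) − h(MW-15) = 173.69 − 170.97 = 2.72 m.
Vertical separation Δz = 161.90 − 107.74 = 54.16 m.
|i_v| = |Δh| / Δz = 2.72 / 54.16 = 0.0502.
Head is higher in the shallow piezometer, so vertical flow is downward (recharge condition).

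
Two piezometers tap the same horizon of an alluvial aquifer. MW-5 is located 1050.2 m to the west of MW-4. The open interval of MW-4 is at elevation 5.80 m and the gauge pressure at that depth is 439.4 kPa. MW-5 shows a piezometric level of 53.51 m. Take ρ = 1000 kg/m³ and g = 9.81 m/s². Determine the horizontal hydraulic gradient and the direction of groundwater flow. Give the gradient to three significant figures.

i ≈ 0.00278; groundwater flows toward the east

Pressure head at MW-4: ψ = P/(ρg) = 439.4×1000 / (1000 × 9.81) = 44.79 m.
Total head at MW-4: h = z + ψ = 5.80 + 44.79 = 50.59 m.
Total head at MW-5: h = 53.51 m (water level in the piezometer is the total head).
Head difference: h(MW-4) − h(MW-5) = 50.59 − 53.51 = -2.92 m.
Hydraulic gradient: i = |Δh| / L = 2.92 / 1050.2 = 0.00278.
Flow is from higher to lower head: from MW-5 toward MW-4, i.e. toward the east.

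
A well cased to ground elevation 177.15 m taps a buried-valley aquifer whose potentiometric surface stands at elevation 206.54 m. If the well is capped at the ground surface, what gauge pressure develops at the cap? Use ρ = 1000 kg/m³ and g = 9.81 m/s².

P ≈ 288 kPa

Head above the cap: Δh = 206.54 − 177.15 = 29.39 m.
P = ρgΔh = 1000 × 9.81 × 29.39 = 288316 Pa ≈ 288 kPa.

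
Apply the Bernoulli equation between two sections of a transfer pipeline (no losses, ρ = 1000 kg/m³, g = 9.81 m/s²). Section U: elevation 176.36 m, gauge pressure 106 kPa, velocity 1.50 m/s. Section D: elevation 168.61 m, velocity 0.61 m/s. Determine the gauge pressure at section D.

P₂ ≈ 183 kPa

Pressure head at U: ψ₁ = P₁/(ρg) = 106×1000 / (1000 × 9.81) = 10.81 m.
Velocity heads: v₁²/2g = 1.50²/19.62 = 0.115 m; v₂²/2g = 0.61²/19.62 = 0.019 m.
Total head H = z₁ + ψ₁ + v₁²/2g = 176.36 + 10.81 + 0.115 = 187.29 m.
ψ₂ = H − z₂ − v₂²/2g = 187.29 − 168.61 − 0.019 = 18.66 m.
P₂ = ρgψ₂ = 1000 × 9.81 × 18.66 ≈ 183 kPa.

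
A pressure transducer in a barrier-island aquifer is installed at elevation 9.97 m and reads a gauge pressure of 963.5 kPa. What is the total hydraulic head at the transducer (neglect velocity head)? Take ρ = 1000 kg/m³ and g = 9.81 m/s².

ψ = P/(ρg) = 963.5×1000 / (1000 × 9.81) = 98.22 m.
h = z + ψ = 9.97 + 98.22 = 108.19 m.

h ≈ 108.19 m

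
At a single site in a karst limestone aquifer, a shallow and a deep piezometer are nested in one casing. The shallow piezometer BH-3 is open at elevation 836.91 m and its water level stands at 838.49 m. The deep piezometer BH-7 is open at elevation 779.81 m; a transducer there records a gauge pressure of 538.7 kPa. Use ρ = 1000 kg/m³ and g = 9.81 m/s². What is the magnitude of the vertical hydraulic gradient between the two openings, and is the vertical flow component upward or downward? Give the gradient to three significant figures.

Total head at BH-3: h = 838.49 m (water level in the standpipe).
Pressure head at BH-7: ψ = P/(ρg) = 538.7×1000 / (1000 × 9.81) = 54.91 m.
Total head at BH-7: h = z + ψ = 779.81 + 54.91 = 834.72 m.
Δh = h(BH-3) − h(BH-7) = 838.49 − 834.72 = 3.77 m.
Vertical separation Δz = 836.91 − 779.81 = 57.10 m.
|i_v| = |Δh| / Δz = 3.77 / 57.10 = 0.0660.
Head is higher in the shallow piezometer, so vertical flow is downward (recharge condition).

|i_v| ≈ 0.0660; vertical flow is downward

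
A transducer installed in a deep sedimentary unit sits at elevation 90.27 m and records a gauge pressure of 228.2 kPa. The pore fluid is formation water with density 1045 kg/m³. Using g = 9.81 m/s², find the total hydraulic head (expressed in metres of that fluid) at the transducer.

h ≈ 112.53 m

ψ = P/(ρg) = 228.2×1000 / (1045 × 9.81) = 22.26 m.
h = z + ψ = 90.27 + 22.26 = 112.53 m.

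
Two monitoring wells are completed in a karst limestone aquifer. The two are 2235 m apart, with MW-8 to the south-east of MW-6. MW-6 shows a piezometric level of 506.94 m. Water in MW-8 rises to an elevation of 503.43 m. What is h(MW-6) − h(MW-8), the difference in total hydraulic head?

Δh ≈ 3.51 m

Total head at MW-6: h = 506.94 m (water level in the piezometer is the total head).
Total head at MW-8: h = 503.43 m (water level in the piezometer is the total head).
Head difference: h(MW-6) − h(MW-8) = 506.94 − 503.43 = 3.51 m.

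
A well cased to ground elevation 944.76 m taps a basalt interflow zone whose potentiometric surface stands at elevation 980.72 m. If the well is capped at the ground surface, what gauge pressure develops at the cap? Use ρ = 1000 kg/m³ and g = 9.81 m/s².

Head above the cap: Δh = 980.72 − 944.76 = 35.96 m.
P = ρgΔh = 1000 × 9.81 × 35.96 = 352768 Pa ≈ 353 kPa.

P ≈ 353 kPa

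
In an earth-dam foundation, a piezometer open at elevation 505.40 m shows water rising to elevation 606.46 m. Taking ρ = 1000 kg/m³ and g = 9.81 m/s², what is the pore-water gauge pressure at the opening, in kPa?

P ≈ 991 kPa

Pressure head ψ = h − z = 606.46 − 505.40 = 101.06 m.
P = ρgψ = 1000 × 9.81 × 101.06 = 991399 Pa ≈ 991 kPa.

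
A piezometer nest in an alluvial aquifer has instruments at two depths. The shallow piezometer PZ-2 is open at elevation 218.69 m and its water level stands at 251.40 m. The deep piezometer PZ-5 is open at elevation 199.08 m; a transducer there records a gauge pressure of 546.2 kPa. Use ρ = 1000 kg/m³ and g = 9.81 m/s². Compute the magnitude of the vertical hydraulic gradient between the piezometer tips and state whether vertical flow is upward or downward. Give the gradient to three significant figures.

|i_v| ≈ 0.171; vertical flow is upward

Total head at PZ-2: h = 251.40 m (water level in the standpipe).
Pressure head at PZ-5: ψ = P/(ρg) = 546.2×1000 / (1000 × 9.81) = 55.68 m.
Total head at PZ-5: h = z + ψ = 199.08 + 55.68 = 254.76 m.
Δh = h(PZ-2) − h(PZ-5) = 251.40 − 254.76 = -3.36 m.
Vertical separation Δz = 218.69 − 199.08 = 19.61 m.
|i_v| = |Δh| / Δz = 3.36 / 19.61 = 0.171.
Head is higher in the deep piezometer, so vertical flow is upward (discharge condition).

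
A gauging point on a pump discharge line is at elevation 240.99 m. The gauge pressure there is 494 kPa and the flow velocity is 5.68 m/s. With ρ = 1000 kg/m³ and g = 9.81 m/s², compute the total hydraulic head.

Pressure head ψ = P/(ρg) = 494×1000 / (1000 × 9.81) = 50.36 m.
Velocity head = v²/(2g) = 5.68² / (2 × 9.81) = 1.644 m.
h = z + ψ + v²/(2g) = 240.99 + 50.36 + 1.644 = 292.99 m.

h ≈ 292.99 m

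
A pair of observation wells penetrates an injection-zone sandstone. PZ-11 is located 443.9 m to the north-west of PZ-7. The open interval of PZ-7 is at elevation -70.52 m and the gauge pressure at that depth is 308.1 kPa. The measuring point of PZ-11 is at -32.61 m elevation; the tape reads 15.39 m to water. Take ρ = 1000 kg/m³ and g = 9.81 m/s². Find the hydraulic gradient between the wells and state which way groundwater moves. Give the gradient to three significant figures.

Pressure head at PZ-7: ψ = P/(ρg) = 308.1×1000 / (1000 × 9.81) = 31.41 m.
Total head at PZ-7: h = z + ψ = -70.52 + 31.41 = -39.11 m.
Total head at PZ-11: h = -32.61 − 15.39 = -48.00 m.
Head difference: h(PZ-7) − h(PZ-11) = -39.11 − (-48.00) = 8.89 m.
Hydraulic gradient: i = |Δh| / L = 8.89 / 443.9 = 0.0200.
Flow is from higher to lower head: from PZ-7 toward PZ-11, i.e. toward the north-west.

i ≈ 0.0200; groundwater flows toward the north-west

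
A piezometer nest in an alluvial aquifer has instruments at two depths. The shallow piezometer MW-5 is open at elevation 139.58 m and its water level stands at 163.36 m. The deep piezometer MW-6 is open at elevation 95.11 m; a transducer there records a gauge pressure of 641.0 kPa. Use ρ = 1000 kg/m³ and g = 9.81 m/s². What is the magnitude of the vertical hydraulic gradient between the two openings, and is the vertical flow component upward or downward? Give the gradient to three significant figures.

Total head at MW-5: h = 163.36 m (water level in the standpipe).
Pressure head at MW-6: ψ = P/(ρg) = 641.0×1000 / (1000 × 9.81) = 65.34 m.
Total head at MW-6: h = z + ψ = 95.11 + 65.34 = 160.45 m.
Δh = h(MW-5) − h(MW-6) = 163.36 − 160.45 = 2.91 m.
Vertical separation Δz = 139.58 − 95.11 = 44.47 m.
|i_v| = |Δh| / Δz = 2.91 / 44.47 = 0.0654.
Head is higher in the shallow piezometer, so vertical flow is downward (recharge condition).

|i_v| ≈ 0.0654; vertical flow is downward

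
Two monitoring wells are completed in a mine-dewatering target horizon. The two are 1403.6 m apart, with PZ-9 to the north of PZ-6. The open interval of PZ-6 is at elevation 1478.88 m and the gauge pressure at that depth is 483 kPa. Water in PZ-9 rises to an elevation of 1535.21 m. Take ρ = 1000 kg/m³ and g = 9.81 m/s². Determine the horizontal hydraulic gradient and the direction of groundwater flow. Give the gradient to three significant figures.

Pressure head at PZ-6: ψ = P/(ρg) = 483×1000 / (1000 × 9.81) = 49.24 m.
Total head at PZ-6: h = z + ψ = 1478.88 + 49.24 = 1528.12 m.
Total head at PZ-9: h = 1535.21 m (water level in the piezometer is the total head).
Head difference: h(PZ-6) − h(PZ-9) = 1528.12 − 1535.21 = -7.09 m.
Hydraulic gradient: i = |Δh| / L = 7.09 / 1403.6 = 0.00505.
Flow is from higher to lower head: from PZ-9 toward PZ-6, i.e. toward the south.

i ≈ 0.00505; groundwater flows toward the south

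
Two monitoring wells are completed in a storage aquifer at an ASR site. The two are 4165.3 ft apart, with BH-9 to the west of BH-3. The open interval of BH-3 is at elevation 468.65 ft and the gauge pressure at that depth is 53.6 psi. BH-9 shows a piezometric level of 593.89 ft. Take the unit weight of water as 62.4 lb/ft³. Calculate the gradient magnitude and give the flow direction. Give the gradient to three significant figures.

i ≈ 0.000372; groundwater flows toward the east

Pressure head at BH-3: ψ = 144·P/γ = 144 × 53.6 / 62.4 = 123.69 ft.
Total head at BH-3: h = z + ψ = 468.65 + 123.69 = 592.34 ft.
Total head at BH-9: h = 593.89 ft (water level in the piezometer is the total head).
Head difference: h(BH-3) − h(BH-9) = 592.34 − 593.89 = -1.55 ft.
Hydraulic gradient: i = |Δh| / L = 1.55 / 4165.3 = 0.000372.
Flow is from higher to lower head: from BH-9 toward BH-3, i.e. toward the east.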